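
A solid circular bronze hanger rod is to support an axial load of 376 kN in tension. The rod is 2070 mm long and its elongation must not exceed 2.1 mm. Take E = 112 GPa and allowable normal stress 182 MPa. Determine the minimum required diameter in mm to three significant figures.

Required area A ≥ P/σ_allow = 376000/182 = 2066 mm².
For a solid circular section, d ≥ √(4A/π) = 51.29 mm.
Elongation limit: A ≥ PL/(Eδ_allow) = 376000·2070/(112000·2.1) = 3309 mm² ⇒ d ≥ 64.91 mm.
The elongation limit governs.

64.9 mm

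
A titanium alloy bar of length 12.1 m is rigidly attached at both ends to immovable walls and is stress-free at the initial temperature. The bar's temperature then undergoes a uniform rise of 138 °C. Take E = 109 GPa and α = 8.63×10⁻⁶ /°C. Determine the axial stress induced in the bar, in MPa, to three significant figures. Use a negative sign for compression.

-130 MPa

Free thermal expansion αLΔT = 8.63e-6 · 12100 · 138 = 14.41 mm.
The walls impose strain ε = −(14.41)/12100 = -1.1909e-03; σ = Eε = 109000 · -1.1909e-03 = -129.8 MPa.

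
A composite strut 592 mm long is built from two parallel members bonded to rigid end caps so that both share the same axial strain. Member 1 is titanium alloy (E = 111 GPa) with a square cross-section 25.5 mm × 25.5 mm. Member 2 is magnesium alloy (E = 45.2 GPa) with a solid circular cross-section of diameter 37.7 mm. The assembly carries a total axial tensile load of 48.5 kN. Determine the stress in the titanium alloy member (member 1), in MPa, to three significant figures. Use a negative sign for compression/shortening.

43.9 MPa

A_1 = 650.2 mm².
A_2 = 1116 mm².
Equal strain + equilibrium ⇒ each member carries load in proportion to AE: A₁E₁ = 72180000 N, A₂E₂ = 50460000 N, ΣAE = 122600000 N.
σ₁ = P·E₁/ΣAE = 48500·111000/122600000 = 43.9 MPa.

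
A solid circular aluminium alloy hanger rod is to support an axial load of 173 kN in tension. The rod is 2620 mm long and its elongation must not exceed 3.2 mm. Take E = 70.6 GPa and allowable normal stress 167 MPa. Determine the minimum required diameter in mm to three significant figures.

Required area A ≥ P/σ_allow = 173000/167 = 1036 mm².
For a solid circular section, d ≥ √(4A/π) = 36.32 mm.
Elongation limit: A ≥ PL/(Eδ_allow) = 173000·2620/(70600·3.2) = 2006 mm² ⇒ d ≥ 50.54 mm.
The elongation limit governs.

50.5 mm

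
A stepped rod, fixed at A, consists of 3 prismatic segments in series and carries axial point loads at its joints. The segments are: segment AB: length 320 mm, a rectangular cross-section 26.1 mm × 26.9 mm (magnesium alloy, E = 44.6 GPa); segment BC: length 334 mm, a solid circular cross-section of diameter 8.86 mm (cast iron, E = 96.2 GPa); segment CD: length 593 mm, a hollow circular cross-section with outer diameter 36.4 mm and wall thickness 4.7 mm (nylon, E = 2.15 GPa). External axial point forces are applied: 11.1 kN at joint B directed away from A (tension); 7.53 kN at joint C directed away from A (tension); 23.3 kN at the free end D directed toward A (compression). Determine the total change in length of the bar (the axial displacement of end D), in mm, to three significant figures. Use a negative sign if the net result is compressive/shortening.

-14.7 mm

Internal axial forces (sectioning from the free end, tension +): N_CD = -23.3 kN, N_BC = -15.77 kN, N_AB = -4.67 kN.
A_AB = 702.1 mm².
A_BC = 61.65 mm².
A_CD = 468.1 mm².
δ_AB = -4670·320/(702.1·44600) = -0.04772 mm
δ_BC = -15770·334/(61.65·96200) = -0.8881 mm
δ_CD = -23300·593/(468.1·2150) = -13.73 mm
δ = Σδ_i = -14.67 mm.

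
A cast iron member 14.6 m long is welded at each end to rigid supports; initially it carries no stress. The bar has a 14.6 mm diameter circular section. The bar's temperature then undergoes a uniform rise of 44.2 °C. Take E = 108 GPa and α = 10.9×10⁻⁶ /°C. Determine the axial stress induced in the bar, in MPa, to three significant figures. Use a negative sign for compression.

Free thermal expansion αLΔT = 10.9e-6 · 14600 · 44.2 = 7.034 mm.
The walls impose strain ε = −(7.034)/14600 = -4.8178e-04; σ = Eε = 108000 · -4.8178e-04 = -52.03 MPa.

-52.0 MPa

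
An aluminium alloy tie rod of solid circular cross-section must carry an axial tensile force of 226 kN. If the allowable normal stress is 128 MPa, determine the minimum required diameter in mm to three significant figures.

Required area A ≥ P/σ_allow = 226000/128 = 1766 mm².
For a solid circular section, d ≥ √(4A/π) = 47.41 mm.

47.4 mm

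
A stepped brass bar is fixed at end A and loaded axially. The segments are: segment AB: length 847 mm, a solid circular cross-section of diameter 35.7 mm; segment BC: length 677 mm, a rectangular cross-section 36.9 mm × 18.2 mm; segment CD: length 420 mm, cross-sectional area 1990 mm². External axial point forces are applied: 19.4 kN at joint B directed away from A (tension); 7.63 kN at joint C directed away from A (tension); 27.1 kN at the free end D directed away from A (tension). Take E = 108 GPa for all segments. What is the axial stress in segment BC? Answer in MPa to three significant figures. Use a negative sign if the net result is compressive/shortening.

Internal axial forces (sectioning from the free end, tension +): N_CD = 27.1 kN, N_BC = 34.73 kN, N_AB = 54.13 kN.
A_BC = 671.6 mm².
σ_BC = N_BC/A_BC = 34730/671.6 = 51.71 MPa.

51.7 MPa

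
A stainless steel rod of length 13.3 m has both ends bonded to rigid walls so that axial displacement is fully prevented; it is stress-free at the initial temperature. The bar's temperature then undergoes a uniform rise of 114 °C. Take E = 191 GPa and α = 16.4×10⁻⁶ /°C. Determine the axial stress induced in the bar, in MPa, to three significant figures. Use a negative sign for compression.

Free thermal expansion αLΔT = 16.4e-6 · 13300 · 114 = 24.87 mm.
The walls impose strain ε = −(24.87)/13300 = -1.8696e-03; σ = Eε = 191000 · -1.8696e-03 = -357.1 MPa.

-357 MPa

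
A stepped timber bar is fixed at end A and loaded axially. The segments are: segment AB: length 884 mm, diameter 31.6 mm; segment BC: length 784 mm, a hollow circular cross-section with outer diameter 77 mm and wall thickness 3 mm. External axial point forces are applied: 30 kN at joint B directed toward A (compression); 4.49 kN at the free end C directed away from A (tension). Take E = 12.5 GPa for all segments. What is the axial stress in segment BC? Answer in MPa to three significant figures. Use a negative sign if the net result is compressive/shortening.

Internal axial forces (sectioning from the free end, tension +): N_BC = 4.49 kN, N_AB = -25.51 kN.
A_BC = 697.4 mm².
σ_BC = N_BC/A_BC = 4490/697.4 = 6.438 MPa.

6.44 MPa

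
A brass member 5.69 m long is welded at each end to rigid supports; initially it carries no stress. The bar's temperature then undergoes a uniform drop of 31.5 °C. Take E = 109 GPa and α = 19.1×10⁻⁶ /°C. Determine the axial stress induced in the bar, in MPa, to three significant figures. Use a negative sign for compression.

65.6 MPa

Free thermal expansion αLΔT = 19.1e-6 · 5690 · -31.5 = -3.423 mm.
The walls impose strain ε = −(-3.423)/5690 = 6.0165e-04; σ = Eε = 109000 · 6.0165e-04 = 65.58 MPa.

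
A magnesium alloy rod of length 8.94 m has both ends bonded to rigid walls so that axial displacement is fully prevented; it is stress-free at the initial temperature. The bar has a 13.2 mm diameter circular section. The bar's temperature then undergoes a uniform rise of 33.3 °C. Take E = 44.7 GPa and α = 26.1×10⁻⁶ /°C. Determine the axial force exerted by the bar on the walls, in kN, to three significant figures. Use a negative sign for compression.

-5.32 kN

Free thermal expansion αLΔT = 26.1e-6 · 8940 · 33.3 = 7.77 mm.
The walls impose strain ε = −(7.77)/8940 = -8.6913e-04; σ = Eε = 44700 · -8.6913e-04 = -38.85 MPa.
Wall reaction R = σ·A = -38.85·136.8 = -5317 N = -5.317 kN.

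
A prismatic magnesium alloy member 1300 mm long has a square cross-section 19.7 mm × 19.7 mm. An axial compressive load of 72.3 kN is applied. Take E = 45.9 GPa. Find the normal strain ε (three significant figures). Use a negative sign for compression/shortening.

-0.00406

A = 388.1 mm².
σ = N/A = -186.3 MPa; ε = σ/E = -186.3/45900 = -4.059e-03.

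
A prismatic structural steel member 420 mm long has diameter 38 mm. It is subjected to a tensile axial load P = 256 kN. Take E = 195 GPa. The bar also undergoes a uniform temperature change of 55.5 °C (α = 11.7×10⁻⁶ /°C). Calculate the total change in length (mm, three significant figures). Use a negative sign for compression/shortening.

A = 1134 mm².
δ_mech = NL/(AE) = 256000·420/(1134·195000) = 0.4862 mm.
δ_thermal = αLΔT = 11.7e-6·420·55.5 = 0.2727 mm.
δ = δ_mech + δ_thermal = 0.7589 mm.

0.759 mm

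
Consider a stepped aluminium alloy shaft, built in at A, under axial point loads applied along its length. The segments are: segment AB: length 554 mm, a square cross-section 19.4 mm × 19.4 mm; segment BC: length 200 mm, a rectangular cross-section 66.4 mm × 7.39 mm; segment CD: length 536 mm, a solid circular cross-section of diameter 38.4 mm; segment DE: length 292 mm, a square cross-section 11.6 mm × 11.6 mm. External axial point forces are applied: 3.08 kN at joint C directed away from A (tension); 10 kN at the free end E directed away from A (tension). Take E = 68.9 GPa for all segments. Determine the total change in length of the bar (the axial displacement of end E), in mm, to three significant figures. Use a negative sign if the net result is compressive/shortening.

Internal axial forces (sectioning from the free end, tension +): N_DE = 10 kN, N_CD = 10 kN, N_BC = 13.08 kN, N_AB = 13.08 kN.
A_AB = 376.4 mm².
A_BC = 490.7 mm².
A_CD = 1158 mm².
A_DE = 134.6 mm².
δ_AB = 13080·554/(376.4·68900) = 0.2794 mm
δ_BC = 13080·200/(490.7·68900) = 0.07738 mm
δ_CD = 10000·536/(1158·68900) = 0.06717 mm
δ_DE = 10000·292/(134.6·68900) = 0.315 mm
δ = Σδ_i = 0.7389 mm.

0.739 mm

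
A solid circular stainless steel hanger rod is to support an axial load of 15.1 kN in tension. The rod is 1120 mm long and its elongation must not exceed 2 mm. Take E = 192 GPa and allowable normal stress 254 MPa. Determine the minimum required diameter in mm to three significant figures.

Required area A ≥ P/σ_allow = 15100/254 = 59.45 mm².
For a solid circular section, d ≥ √(4A/π) = 8.7 mm.
Elongation limit: A ≥ PL/(Eδ_allow) = 15100·1120/(192000·2) = 44.04 mm² ⇒ d ≥ 7.488 mm.
The stress limit governs.

8.70 mm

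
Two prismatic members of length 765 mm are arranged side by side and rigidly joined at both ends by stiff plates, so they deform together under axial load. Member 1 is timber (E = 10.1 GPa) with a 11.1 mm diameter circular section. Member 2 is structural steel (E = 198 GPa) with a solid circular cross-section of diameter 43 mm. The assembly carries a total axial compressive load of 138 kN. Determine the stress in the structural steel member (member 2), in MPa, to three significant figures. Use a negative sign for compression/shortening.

A_1 = 96.77 mm².
A_2 = 1452 mm².
Equal strain + equilibrium ⇒ each member carries load in proportion to AE: A₁E₁ = 977400 N, A₂E₂ = 287500000 N, ΣAE = 288500000 N.
σ₂ = P·E₂/ΣAE = -138000·198000/288500000 = -94.71 MPa.

-94.7 MPa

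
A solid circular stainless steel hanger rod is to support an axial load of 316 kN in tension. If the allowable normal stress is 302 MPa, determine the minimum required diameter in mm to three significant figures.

36.5 mm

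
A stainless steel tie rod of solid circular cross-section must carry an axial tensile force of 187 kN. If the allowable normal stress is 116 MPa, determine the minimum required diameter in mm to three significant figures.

45.3 mm

Required area A ≥ P/σ_allow = 187000/116 = 1612 mm².
For a solid circular section, d ≥ √(4A/π) = 45.31 mm.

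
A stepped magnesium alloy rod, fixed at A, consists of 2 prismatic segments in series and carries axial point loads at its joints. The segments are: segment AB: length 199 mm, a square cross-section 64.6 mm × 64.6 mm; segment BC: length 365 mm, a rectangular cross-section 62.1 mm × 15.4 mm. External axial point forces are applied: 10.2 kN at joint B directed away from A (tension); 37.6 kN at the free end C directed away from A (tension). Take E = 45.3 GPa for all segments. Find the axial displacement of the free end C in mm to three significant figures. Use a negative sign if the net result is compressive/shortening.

Internal axial forces (sectioning from the free end, tension +): N_BC = 37.6 kN, N_AB = 47.8 kN.
A_AB = 4173 mm².
A_BC = 956.3 mm².
δ_AB = 47800·199/(4173·45300) = 0.05032 mm
δ_BC = 37600·365/(956.3·45300) = 0.3168 mm
δ = Σδ_i = 0.3671 mm.

0.367 mm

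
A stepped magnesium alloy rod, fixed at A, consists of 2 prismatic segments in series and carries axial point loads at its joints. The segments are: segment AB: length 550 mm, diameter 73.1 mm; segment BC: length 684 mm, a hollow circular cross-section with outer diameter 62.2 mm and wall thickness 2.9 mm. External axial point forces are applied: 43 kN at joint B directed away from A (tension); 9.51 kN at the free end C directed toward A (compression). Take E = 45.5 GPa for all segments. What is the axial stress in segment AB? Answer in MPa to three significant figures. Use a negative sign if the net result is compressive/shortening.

Internal axial forces (sectioning from the free end, tension +): N_BC = -9.51 kN, N_AB = 33.49 kN.
A_AB = 4197 mm².
σ_AB = N_AB/A_AB = 33490/4197 = 7.98 MPa.

7.98 MPa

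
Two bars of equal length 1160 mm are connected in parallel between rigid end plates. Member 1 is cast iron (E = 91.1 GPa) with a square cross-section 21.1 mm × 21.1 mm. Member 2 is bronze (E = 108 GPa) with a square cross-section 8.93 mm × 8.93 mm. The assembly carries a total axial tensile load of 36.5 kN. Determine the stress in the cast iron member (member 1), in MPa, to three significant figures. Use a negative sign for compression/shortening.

A_1 = 445.2 mm².
A_2 = 79.74 mm².
Equal strain + equilibrium ⇒ each member carries load in proportion to AE: A₁E₁ = 40560000 N, A₂E₂ = 8612000 N, ΣAE = 49170000 N.
σ₁ = P·E₁/ΣAE = 36500·91100/49170000 = 67.62 MPa.

67.6 MPa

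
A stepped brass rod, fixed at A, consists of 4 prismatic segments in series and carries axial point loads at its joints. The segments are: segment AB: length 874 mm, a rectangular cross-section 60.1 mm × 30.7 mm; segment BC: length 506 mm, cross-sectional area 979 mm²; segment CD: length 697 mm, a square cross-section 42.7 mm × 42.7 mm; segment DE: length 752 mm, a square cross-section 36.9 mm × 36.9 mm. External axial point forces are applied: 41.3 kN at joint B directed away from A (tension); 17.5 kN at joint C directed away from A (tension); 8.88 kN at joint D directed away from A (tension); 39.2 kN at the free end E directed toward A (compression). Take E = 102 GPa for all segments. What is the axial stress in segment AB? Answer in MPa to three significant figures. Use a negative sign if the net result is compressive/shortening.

Internal axial forces (sectioning from the free end, tension +): N_DE = -39.2 kN, N_CD = -30.32 kN, N_BC = -12.82 kN, N_AB = 28.48 kN.
A_AB = 1845 mm².
σ_AB = N_AB/A_AB = 28480/1845 = 15.44 MPa.

15.4 MPa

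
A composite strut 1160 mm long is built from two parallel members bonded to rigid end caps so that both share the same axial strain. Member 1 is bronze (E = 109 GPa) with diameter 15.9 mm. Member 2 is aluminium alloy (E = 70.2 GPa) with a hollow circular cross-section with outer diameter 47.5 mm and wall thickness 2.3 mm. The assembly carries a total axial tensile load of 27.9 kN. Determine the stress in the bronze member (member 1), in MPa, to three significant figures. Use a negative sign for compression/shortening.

A_1 = 198.6 mm².
A_2 = 326.6 mm².
Equal strain + equilibrium ⇒ each member carries load in proportion to AE: A₁E₁ = 21640000 N, A₂E₂ = 22930000 N, ΣAE = 44570000 N.
σ₁ = P·E₁/ΣAE = 27900·109000/44570000 = 68.23 MPa.

68.2 MPa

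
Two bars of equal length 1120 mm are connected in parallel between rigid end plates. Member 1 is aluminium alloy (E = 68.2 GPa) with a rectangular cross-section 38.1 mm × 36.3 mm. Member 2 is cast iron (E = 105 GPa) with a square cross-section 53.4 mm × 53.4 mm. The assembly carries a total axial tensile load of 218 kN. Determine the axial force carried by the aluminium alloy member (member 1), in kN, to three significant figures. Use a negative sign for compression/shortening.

A_1 = 1383 mm².
A_2 = 2852 mm².
Equal strain + equilibrium ⇒ each member carries load in proportion to AE: A₁E₁ = 94320000 N, A₂E₂ = 299400000 N, ΣAE = 393700000 N.
F₁ = P·A₁E₁/ΣAE = 218000·94320000/393700000 = 52220 N.

52.2 kN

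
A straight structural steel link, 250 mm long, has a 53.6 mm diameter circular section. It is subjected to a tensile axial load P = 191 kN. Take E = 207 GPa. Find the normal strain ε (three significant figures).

4.09e-04

A = 2256 mm².
σ = N/A = 84.65 MPa; ε = σ/E = 84.65/207000 = 4.089e-04.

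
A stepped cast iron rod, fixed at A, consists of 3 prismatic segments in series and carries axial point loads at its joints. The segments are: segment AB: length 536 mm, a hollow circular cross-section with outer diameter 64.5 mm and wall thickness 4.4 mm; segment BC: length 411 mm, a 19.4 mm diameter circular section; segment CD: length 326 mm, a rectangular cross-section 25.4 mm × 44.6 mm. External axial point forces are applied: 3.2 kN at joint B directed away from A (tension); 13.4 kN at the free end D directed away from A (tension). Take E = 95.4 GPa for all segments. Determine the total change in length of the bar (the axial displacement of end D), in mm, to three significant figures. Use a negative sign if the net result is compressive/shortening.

Internal axial forces (sectioning from the free end, tension +): N_CD = 13.4 kN, N_BC = 13.4 kN, N_AB = 16.6 kN.
A_AB = 830.8 mm².
A_BC = 295.6 mm².
A_CD = 1133 mm².
δ_AB = 16600·536/(830.8·95400) = 0.1123 mm
δ_BC = 13400·411/(295.6·95400) = 0.1953 mm
δ_CD = 13400·326/(1133·95400) = 0.04042 mm
δ = Σδ_i = 0.348 mm.

0.348 mm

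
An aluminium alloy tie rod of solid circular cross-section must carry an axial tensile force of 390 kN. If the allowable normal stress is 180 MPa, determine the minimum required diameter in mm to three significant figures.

Required area A ≥ P/σ_allow = 390000/180 = 2167 mm².
For a solid circular section, d ≥ √(4A/π) = 52.52 mm.

52.5 mm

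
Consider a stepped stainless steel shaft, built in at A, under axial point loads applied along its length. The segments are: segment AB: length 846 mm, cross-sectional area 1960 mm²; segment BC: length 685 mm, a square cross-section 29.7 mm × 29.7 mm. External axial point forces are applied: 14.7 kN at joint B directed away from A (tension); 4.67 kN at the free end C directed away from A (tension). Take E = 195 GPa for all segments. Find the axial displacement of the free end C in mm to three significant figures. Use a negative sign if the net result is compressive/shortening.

Internal axial forces (sectioning from the free end, tension +): N_BC = 4.67 kN, N_AB = 19.37 kN.
A_BC = 882.1 mm².
δ_AB = 19370·846/(1960·195000) = 0.04288 mm
δ_BC = 4670·685/(882.1·195000) = 0.0186 mm
δ = Σδ_i = 0.06147 mm.

0.0615 mm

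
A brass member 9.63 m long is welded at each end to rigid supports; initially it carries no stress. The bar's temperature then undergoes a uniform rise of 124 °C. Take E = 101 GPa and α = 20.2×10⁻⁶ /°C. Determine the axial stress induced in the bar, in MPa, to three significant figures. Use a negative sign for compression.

-253 MPa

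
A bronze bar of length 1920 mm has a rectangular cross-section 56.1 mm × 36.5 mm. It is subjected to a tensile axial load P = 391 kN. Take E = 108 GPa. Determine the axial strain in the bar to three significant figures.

0.00177

A = 2048 mm².
σ = N/A = 191 MPa; ε = σ/E = 191/108000 = 1.768e-03.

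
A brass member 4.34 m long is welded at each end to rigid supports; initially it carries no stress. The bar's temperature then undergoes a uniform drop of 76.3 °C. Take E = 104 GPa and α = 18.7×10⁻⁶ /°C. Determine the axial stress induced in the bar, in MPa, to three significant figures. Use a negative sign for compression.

148 MPa

Free thermal expansion αLΔT = 18.7e-6 · 4340 · -76.3 = -6.192 mm.
The walls impose strain ε = −(-6.192)/4340 = 1.4268e-03; σ = Eε = 104000 · 1.4268e-03 = 148.4 MPa.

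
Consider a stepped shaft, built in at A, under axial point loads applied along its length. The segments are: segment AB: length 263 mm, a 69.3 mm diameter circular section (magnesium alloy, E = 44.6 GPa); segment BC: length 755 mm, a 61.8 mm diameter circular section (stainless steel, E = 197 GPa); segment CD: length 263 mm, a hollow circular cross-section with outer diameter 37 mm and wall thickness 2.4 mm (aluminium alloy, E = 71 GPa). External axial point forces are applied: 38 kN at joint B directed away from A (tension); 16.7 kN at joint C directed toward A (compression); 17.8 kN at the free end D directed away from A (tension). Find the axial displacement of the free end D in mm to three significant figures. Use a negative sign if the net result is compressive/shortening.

Internal axial forces (sectioning from the free end, tension +): N_CD = 17.8 kN, N_BC = 1.1 kN, N_AB = 39.1 kN.
A_AB = 3772 mm².
A_BC = 3000 mm².
A_CD = 260.9 mm².
δ_AB = 39100·263/(3772·44600) = 0.06113 mm
δ_BC = 1100·755/(3000·197000) = 0.001405 mm
δ_CD = 17800·263/(260.9·71000) = 0.2527 mm
δ = Σδ_i = 0.3153 mm.

0.315 mm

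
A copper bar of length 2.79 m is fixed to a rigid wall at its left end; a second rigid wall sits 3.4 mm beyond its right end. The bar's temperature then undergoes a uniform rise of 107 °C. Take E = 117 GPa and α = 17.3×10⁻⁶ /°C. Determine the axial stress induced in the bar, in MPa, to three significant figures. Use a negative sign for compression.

Free thermal expansion αLΔT = 17.3e-6 · 2790 · 107 = 5.165 mm.
The walls engage after the gap closes; constrained expansion = 5.165 − 3.4 = 1.765 mm.
The walls impose strain ε = −(1.765)/2790 = -6.3246e-04; σ = Eε = 117000 · -6.3246e-04 = -74 MPa.

-74.0 MPa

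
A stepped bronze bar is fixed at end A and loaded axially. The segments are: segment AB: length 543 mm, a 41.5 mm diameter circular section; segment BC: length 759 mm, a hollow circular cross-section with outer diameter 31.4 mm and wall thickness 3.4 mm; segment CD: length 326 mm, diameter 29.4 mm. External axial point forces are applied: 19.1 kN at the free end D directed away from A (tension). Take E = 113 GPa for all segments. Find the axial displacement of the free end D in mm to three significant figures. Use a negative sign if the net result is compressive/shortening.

0.578 mm

Internal axial forces (sectioning from the free end, tension +): N_CD = 19.1 kN, N_BC = 19.1 kN, N_AB = 19.1 kN.
A_AB = 1353 mm².
A_BC = 299.1 mm².
A_CD = 678.9 mm².
δ_AB = 19100·543/(1353·113000) = 0.06785 mm
δ_BC = 19100·759/(299.1·113000) = 0.429 mm
δ_CD = 19100·326/(678.9·113000) = 0.08117 mm
δ = Σδ_i = 0.578 mm.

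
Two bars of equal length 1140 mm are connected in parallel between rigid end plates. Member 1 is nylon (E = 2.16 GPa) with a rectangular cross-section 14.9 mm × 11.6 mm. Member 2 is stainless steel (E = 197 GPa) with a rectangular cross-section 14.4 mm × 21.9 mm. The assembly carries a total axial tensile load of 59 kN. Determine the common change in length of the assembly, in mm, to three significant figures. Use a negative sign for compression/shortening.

A_1 = 172.8 mm².
A_2 = 315.4 mm².
Equal strain + equilibrium ⇒ each member carries load in proportion to AE: A₁E₁ = 373300 N, A₂E₂ = 62130000 N, ΣAE = 62500000 N.
δ = PL/ΣAE = 59000·1140/62500000 = 1.076 mm.

1.08 mm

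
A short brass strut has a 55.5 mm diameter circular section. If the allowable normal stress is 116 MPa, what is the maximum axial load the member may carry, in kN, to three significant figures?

281 kN

A = 2419 mm².
P_max = σ_allow · A = 116 · 2419 = 280600 N = 280.6 kN.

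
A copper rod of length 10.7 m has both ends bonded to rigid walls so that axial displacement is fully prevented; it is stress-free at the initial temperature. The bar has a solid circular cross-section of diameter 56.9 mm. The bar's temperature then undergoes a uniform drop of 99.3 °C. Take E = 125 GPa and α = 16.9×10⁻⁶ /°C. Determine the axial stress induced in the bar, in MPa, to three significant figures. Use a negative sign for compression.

Free thermal expansion αLΔT = 16.9e-6 · 10700 · -99.3 = -17.96 mm.
The walls impose strain ε = −(-17.96)/10700 = 1.6782e-03; σ = Eε = 125000 · 1.6782e-03 = 209.8 MPa.

210 MPa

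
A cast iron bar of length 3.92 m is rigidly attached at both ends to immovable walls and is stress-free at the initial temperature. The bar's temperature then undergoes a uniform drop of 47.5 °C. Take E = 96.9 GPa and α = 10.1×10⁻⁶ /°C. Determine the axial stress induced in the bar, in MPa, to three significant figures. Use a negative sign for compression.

Free thermal expansion αLΔT = 10.1e-6 · 3920 · -47.5 = -1.881 mm.
The walls impose strain ε = −(-1.881)/3920 = 4.7975e-04; σ = Eε = 96900 · 4.7975e-04 = 46.49 MPa.

46.5 MPa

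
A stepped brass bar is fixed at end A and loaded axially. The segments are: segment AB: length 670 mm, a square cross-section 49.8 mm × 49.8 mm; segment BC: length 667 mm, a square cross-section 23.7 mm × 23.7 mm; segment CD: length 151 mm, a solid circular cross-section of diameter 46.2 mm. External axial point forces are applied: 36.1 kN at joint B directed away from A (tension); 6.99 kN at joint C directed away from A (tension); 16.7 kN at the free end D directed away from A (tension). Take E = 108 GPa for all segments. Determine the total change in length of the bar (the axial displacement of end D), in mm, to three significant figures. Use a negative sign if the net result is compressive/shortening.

0.424 mm

Internal axial forces (sectioning from the free end, tension +): N_CD = 16.7 kN, N_BC = 23.69 kN, N_AB = 59.79 kN.
A_AB = 2480 mm².
A_BC = 561.7 mm².
A_CD = 1676 mm².
δ_AB = 59790·670/(2480·108000) = 0.1496 mm
δ_BC = 23690·667/(561.7·108000) = 0.2605 mm
δ_CD = 16700·151/(1676·108000) = 0.01393 mm
δ = Σδ_i = 0.424 mm.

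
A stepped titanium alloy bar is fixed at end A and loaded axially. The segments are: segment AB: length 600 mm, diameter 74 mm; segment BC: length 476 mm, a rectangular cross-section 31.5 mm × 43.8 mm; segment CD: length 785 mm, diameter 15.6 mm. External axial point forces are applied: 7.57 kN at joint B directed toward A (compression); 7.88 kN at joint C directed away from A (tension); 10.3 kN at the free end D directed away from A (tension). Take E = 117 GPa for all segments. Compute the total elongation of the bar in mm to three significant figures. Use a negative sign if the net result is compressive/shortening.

Internal axial forces (sectioning from the free end, tension +): N_CD = 10.3 kN, N_BC = 18.18 kN, N_AB = 10.61 kN.
A_AB = 4301 mm².
A_BC = 1380 mm².
A_CD = 191.1 mm².
δ_AB = 10610·600/(4301·117000) = 0.01265 mm
δ_BC = 18180·476/(1380·117000) = 0.05361 mm
δ_CD = 10300·785/(191.1·117000) = 0.3616 mm
δ = Σδ_i = 0.4278 mm.

0.428 mm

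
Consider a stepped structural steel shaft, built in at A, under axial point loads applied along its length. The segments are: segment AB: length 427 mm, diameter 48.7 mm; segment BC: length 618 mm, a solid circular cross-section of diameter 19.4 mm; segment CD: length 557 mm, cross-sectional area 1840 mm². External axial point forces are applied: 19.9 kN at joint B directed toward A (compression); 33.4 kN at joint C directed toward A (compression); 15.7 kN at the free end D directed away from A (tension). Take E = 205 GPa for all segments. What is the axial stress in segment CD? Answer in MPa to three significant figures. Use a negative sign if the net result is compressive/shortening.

8.53 MPa

Internal axial forces (sectioning from the free end, tension +): N_CD = 15.7 kN, N_BC = -17.7 kN, N_AB = -37.6 kN.
σ_CD = N_CD/A_CD = 15700/1840 = 8.533 MPa.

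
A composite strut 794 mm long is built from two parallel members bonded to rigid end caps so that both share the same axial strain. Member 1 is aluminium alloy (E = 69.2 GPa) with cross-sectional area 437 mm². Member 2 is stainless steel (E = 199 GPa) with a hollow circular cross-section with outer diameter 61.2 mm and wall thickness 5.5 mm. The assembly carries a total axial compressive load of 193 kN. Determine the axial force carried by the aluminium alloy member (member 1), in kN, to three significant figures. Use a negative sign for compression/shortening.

A_2 = 962.4 mm².
Equal strain + equilibrium ⇒ each member carries load in proportion to AE: A₁E₁ = 30240000 N, A₂E₂ = 191500000 N, ΣAE = 221800000 N.
F₁ = P·A₁E₁/ΣAE = -193000·30240000/221800000 = -26320 N.

-26.3 kN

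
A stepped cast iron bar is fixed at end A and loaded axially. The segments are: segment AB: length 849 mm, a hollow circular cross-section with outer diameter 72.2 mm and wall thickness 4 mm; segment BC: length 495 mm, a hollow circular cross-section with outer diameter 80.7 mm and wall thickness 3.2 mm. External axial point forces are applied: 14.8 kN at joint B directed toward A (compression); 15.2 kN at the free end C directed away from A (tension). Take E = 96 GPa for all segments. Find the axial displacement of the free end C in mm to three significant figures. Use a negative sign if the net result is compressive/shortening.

0.105 mm

Internal axial forces (sectioning from the free end, tension +): N_BC = 15.2 kN, N_AB = 0.4 kN.
A_AB = 857 mm².
A_BC = 779.1 mm².
δ_AB = 400·849/(857·96000) = 0.004128 mm
δ_BC = 15200·495/(779.1·96000) = 0.1006 mm
δ = Σδ_i = 0.1047 mm.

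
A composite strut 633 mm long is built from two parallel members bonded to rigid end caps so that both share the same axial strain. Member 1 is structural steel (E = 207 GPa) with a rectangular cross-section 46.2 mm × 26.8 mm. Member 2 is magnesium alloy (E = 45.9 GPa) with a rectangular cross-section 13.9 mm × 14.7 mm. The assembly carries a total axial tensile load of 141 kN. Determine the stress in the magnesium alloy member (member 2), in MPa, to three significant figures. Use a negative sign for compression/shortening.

24.4 MPa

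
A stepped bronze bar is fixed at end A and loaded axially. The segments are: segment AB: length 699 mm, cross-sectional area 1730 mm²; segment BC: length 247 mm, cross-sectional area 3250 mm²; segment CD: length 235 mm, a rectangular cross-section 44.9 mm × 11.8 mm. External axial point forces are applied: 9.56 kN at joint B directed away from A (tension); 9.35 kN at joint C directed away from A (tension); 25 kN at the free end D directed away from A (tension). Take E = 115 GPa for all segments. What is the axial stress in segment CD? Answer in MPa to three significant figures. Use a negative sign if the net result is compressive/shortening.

Internal axial forces (sectioning from the free end, tension +): N_CD = 25 kN, N_BC = 34.35 kN, N_AB = 43.91 kN.
A_CD = 529.8 mm².
σ_CD = N_CD/A_CD = 25000/529.8 = 47.19 MPa.

47.2 MPa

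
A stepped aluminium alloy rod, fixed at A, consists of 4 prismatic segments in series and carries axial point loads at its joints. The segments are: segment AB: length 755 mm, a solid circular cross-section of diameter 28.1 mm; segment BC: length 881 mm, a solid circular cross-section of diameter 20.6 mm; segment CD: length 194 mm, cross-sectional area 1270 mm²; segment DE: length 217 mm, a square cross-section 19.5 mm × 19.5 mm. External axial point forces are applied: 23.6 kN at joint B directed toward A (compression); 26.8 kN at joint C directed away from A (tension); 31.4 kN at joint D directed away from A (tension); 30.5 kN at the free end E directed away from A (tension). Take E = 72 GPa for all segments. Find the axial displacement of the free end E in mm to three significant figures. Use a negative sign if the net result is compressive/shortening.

Internal axial forces (sectioning from the free end, tension +): N_DE = 30.5 kN, N_CD = 61.9 kN, N_BC = 88.7 kN, N_AB = 65.1 kN.
A_AB = 620.2 mm².
A_BC = 333.3 mm².
A_DE = 380.2 mm².
δ_AB = 65100·755/(620.2·72000) = 1.101 mm
δ_BC = 88700·881/(333.3·72000) = 3.256 mm
δ_CD = 61900·194/(1270·72000) = 0.1313 mm
δ_DE = 30500·217/(380.2·72000) = 0.2417 mm
δ = Σδ_i = 4.73 mm.

4.73 mm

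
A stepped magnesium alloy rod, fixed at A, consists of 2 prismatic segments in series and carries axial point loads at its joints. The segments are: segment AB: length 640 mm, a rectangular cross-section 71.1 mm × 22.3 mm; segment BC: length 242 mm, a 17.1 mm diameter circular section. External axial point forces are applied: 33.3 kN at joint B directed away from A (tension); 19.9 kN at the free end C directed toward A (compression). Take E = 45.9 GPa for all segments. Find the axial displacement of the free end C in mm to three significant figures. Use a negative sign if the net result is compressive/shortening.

Internal axial forces (sectioning from the free end, tension +): N_BC = -19.9 kN, N_AB = 13.4 kN.
A_AB = 1586 mm².
A_BC = 229.7 mm².
δ_AB = 13400·640/(1586·45900) = 0.1178 mm
δ_BC = -19900·242/(229.7·45900) = -0.4569 mm
δ = Σδ_i = -0.339 mm.

-0.339 mm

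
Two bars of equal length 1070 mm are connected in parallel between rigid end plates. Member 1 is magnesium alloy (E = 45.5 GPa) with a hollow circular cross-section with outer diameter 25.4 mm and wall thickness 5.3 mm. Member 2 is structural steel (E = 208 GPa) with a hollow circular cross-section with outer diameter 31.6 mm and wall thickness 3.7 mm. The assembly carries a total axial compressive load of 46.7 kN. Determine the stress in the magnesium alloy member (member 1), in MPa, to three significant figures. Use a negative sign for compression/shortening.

A_1 = 334.7 mm².
A_2 = 324.3 mm².
Equal strain + equilibrium ⇒ each member carries load in proportion to AE: A₁E₁ = 15230000 N, A₂E₂ = 67460000 N, ΣAE = 82680000 N.
σ₁ = P·E₁/ΣAE = -46700·45500/82680000 = -25.7 MPa.

-25.7 MPa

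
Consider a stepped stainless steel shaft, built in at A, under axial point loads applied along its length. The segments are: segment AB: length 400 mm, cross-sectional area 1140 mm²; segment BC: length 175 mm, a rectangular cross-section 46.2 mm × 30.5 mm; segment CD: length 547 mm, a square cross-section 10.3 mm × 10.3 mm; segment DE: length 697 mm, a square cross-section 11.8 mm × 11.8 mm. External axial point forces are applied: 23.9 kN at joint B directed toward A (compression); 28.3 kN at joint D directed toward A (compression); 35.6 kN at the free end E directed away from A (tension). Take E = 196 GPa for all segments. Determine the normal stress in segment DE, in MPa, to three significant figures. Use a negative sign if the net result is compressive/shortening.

256 MPa

Internal axial forces (sectioning from the free end, tension +): N_DE = 35.6 kN, N_CD = 7.3 kN, N_BC = 7.3 kN, N_AB = -16.6 kN.
A_DE = 139.2 mm².
σ_DE = N_DE/A_DE = 35600/139.2 = 255.7 MPa.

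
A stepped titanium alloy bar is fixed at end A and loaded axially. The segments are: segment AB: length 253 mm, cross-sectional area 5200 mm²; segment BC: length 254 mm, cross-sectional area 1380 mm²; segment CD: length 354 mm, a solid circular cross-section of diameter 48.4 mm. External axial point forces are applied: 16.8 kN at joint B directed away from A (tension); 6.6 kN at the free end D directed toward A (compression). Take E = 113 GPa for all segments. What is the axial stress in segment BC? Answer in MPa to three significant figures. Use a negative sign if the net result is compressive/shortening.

-4.78 MPa

Internal axial forces (sectioning from the free end, tension +): N_CD = -6.6 kN, N_BC = -6.6 kN, N_AB = 10.2 kN.
σ_BC = N_BC/A_BC = -6600/1380 = -4.783 MPa.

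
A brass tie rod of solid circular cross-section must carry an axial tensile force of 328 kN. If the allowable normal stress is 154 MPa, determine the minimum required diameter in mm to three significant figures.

52.1 mm

Required area A ≥ P/σ_allow = 328000/154 = 2130 mm².
For a solid circular section, d ≥ √(4A/π) = 52.08 mm.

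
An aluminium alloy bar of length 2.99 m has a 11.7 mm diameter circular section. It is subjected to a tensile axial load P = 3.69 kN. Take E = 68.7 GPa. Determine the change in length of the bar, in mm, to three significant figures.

1.49 mm

A = 107.5 mm².
δ_mech = NL/(AE) = 3690·2990/(107.5·68700) = 1.494 mm.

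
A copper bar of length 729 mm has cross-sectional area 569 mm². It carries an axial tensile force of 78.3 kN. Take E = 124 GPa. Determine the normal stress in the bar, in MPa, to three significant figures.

138 MPa

σ = N/A = 78300/569 = 137.6 MPa.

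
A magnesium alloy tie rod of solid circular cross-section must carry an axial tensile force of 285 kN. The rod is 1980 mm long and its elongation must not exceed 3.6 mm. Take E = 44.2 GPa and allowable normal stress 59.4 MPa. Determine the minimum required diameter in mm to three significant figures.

Required area A ≥ P/σ_allow = 285000/59.4 = 4798 mm².
For a solid circular section, d ≥ √(4A/π) = 78.16 mm.
Elongation limit: A ≥ PL/(Eδ_allow) = 285000·1980/(44200·3.6) = 3546 mm² ⇒ d ≥ 67.2 mm.
The stress limit governs.

78.2 mm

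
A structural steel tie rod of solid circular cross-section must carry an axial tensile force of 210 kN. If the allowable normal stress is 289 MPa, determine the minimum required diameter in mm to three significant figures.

30.4 mm

Required area A ≥ P/σ_allow = 210000/289 = 726.6 mm².
For a solid circular section, d ≥ √(4A/π) = 30.42 mm.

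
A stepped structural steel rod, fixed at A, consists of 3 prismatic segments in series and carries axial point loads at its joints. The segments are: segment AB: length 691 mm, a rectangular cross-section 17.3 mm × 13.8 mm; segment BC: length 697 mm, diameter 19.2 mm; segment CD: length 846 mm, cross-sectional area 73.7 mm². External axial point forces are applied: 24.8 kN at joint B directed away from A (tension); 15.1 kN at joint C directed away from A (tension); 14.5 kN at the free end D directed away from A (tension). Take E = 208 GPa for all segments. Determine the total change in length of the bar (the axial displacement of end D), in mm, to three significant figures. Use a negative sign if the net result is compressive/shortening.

Internal axial forces (sectioning from the free end, tension +): N_CD = 14.5 kN, N_BC = 29.6 kN, N_AB = 54.4 kN.
A_AB = 238.7 mm².
A_BC = 289.5 mm².
δ_AB = 54400·691/(238.7·208000) = 0.757 mm
δ_BC = 29600·697/(289.5·208000) = 0.3426 mm
δ_CD = 14500·846/(73.7·208000) = 0.8002 mm
δ = Σδ_i = 1.9 mm.

1.90 mm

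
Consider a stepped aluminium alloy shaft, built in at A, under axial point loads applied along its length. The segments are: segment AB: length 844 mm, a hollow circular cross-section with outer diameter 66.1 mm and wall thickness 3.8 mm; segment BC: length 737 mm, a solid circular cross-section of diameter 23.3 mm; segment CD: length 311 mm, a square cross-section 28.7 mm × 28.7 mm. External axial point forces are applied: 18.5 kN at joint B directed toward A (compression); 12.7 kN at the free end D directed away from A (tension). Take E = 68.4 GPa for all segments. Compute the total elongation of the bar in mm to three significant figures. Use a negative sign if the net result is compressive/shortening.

0.295 mm

Internal axial forces (sectioning from the free end, tension +): N_CD = 12.7 kN, N_BC = 12.7 kN, N_AB = -5.8 kN.
A_AB = 743.7 mm².
A_BC = 426.4 mm².
A_CD = 823.7 mm².
δ_AB = -5800·844/(743.7·68400) = -0.09623 mm
δ_BC = 12700·737/(426.4·68400) = 0.3209 mm
δ_CD = 12700·311/(823.7·68400) = 0.0701 mm
δ = Σδ_i = 0.2948 mm.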